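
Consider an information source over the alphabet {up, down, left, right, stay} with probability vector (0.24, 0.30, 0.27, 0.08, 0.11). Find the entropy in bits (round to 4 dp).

2.1670 bits

H = −Σ pᵢ log₂ pᵢ.
−0.24·log₂(0.24) = 0.4941
−0.30·log₂(0.30) = 0.5211
−0.27·log₂(0.27) = 0.5100
−0.08·log₂(0.08) = 0.2915
−0.11·log₂(0.11) = 0.3503
Sum ≈ 2.1670 → 2.1670 bits.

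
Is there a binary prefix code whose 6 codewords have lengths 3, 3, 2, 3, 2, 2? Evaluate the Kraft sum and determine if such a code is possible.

With common denominator 2^3 = 8: Σ 2^(−ℓᵢ) = 1/8 + 1/8 + 2/8 + 1/8 + 2/8 + 2/8 = 9/8 = 1.125.
Kraft's inequality requires Σ ≤ 1; here Σ = 1.125 > 1, so no such prefix code exists.

1.125; no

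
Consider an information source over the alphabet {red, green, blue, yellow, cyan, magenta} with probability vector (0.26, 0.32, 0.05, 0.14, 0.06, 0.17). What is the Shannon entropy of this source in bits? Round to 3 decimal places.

H = −Σ pᵢ log₂ pᵢ.
−0.26·log₂(0.26) = 0.5053
−0.32·log₂(0.32) = 0.5260
−0.05·log₂(0.05) = 0.2161
−0.14·log₂(0.14) = 0.3971
−0.06·log₂(0.06) = 0.2435
−0.17·log₂(0.17) = 0.4346
Sum ≈ 2.3226 → 2.323 bits.

2.323 bits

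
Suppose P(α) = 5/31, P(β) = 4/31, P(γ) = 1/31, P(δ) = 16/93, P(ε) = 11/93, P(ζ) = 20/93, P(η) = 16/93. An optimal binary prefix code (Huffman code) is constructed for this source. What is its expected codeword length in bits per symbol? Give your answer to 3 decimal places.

Repeatedly combine the two least-probable nodes; the expected code length is the sum of the merged weights.
merge 1/31 + 11/93 → 14/93
merge 4/31 + 14/93 → 26/93
merge 5/31 + 16/93 → 1/3
merge 16/93 + 20/93 → 12/31
merge 26/93 + 1/3 → 19/31
merge 12/31 + 19/31 → 1
L = 14/93 + 26/93 + 1/3 + 12/31 + 19/31 + 1 = 257/93 ≈ 2.763 bits/symbol.

2.763 bits/symbol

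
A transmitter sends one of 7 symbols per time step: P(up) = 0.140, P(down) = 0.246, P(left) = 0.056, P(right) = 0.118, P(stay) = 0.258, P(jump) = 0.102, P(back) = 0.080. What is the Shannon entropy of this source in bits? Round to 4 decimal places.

2.6232 bits

H = −Σ pᵢ log₂ pᵢ.
−0.140·log₂(0.140) = 0.3971
−0.246·log₂(0.246) = 0.4977
−0.056·log₂(0.056) = 0.2329
−0.118·log₂(0.118) = 0.3638
−0.258·log₂(0.258) = 0.5043
−0.102·log₂(0.102) = 0.3359
−0.080·log₂(0.080) = 0.2915
Sum ≈ 2.6232 → 2.6232 bits.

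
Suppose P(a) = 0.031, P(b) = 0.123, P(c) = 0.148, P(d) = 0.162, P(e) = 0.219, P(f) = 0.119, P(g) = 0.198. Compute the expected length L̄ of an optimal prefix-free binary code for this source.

Repeatedly combine the two least-probable nodes; the expected code length is the sum of the merged weights.
merge 31/1000 + 119/1000 → 3/20
merge 123/1000 + 37/250 → 271/1000
merge 3/20 + 81/500 → 39/125
merge 99/500 + 219/1000 → 417/1000
merge 271/1000 + 39/125 → 583/1000
merge 417/1000 + 583/1000 → 1
L = 3/20 + 271/1000 + 39/125 + 417/1000 + 583/1000 + 1 = 2733/1000 = 2.733 bits/symbol.

2.733 bits/symbol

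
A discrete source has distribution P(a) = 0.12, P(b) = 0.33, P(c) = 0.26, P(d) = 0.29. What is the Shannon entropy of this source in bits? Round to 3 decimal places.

1.918 bits

H = −Σ pᵢ log₂ pᵢ.
−0.12·log₂(0.12) = 0.3671
−0.33·log₂(0.33) = 0.5278
−0.26·log₂(0.26) = 0.5053
−0.29·log₂(0.29) = 0.5179
Sum ≈ 1.9181 → 1.918 bits.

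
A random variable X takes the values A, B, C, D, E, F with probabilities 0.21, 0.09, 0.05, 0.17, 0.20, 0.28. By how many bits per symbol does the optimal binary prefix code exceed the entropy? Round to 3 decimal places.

Entropy H = −Σ p log₂ p ≈ 2.4148 bits.
Huffman merges: 1/20+9/100→7/50; 7/50+17/100→31/100; 1/5+21/100→41/100; 7/25+31/100→59/100; 41/100+59/100→1. L = 49/20 ≈ 2.4500.
L − H = 2.4500 − 2.4148 = 0.035 bits.

0.035 bits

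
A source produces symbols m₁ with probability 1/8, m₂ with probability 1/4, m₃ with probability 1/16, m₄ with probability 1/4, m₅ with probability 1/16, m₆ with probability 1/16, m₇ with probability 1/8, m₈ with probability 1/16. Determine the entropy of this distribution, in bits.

2.75 bits

Each probability is a power of 1/2, so log₂(1/p) is an integer.
H = Σ p·log₂(1/p) = 1/8·3 + 1/4·2 + 1/16·4 + 1/4·2 + 1/16·4 + 1/16·4 + 1/8·3 + 1/16·4 = 2.75 bits.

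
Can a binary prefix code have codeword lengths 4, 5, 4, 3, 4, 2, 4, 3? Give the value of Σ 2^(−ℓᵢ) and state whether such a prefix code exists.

With common denominator 2^5 = 32: Σ 2^(−ℓᵢ) = 2/32 + 1/32 + 2/32 + 4/32 + 2/32 + 8/32 + 2/32 + 4/32 = 25/32 = 0.78125.
Kraft's inequality requires Σ ≤ 1; here Σ = 0.78125 ≤ 1, so such a prefix code exists.

0.78125; yes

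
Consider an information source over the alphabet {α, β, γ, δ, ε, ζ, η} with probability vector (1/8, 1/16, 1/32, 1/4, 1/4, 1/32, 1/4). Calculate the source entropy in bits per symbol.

2.4375 bits

Each probability is a power of 1/2, so log₂(1/p) is an integer.
H = Σ p·log₂(1/p) = 1/8·3 + 1/16·4 + 1/32·5 + 1/4·2 + 1/4·2 + 1/32·5 + 1/4·2 = 2.4375 bits.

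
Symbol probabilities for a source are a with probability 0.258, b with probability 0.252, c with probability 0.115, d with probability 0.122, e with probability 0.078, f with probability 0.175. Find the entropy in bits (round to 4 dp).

2.4616 bits

H = −Σ pᵢ log₂ pᵢ.
−0.258·log₂(0.258) = 0.5043
−0.252·log₂(0.252) = 0.5011
−0.115·log₂(0.115) = 0.3588
−0.122·log₂(0.122) = 0.3703
−0.078·log₂(0.078) = 0.2871
−0.175·log₂(0.175) = 0.4401
Sum ≈ 2.4616 → 2.4616 bits.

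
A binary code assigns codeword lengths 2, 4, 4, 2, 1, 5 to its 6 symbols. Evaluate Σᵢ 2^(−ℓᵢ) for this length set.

1.15625

With common denominator 2^5 = 32: Σ 2^(−ℓᵢ) = 8/32 + 2/32 + 2/32 + 8/32 + 16/32 + 1/32 = 37/32 = 1.15625.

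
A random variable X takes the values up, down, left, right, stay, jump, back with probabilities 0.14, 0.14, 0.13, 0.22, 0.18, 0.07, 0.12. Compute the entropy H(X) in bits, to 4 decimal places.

H = −Σ pᵢ log₂ pᵢ.
−0.14·log₂(0.14) = 0.3971
−0.14·log₂(0.14) = 0.3971
−0.13·log₂(0.13) = 0.3826
−0.22·log₂(0.22) = 0.4806
−0.18·log₂(0.18) = 0.4453
−0.07·log₂(0.07) = 0.2686
−0.12·log₂(0.12) = 0.3671
Sum ≈ 2.7384 → 2.7384 bits.

2.7384 bits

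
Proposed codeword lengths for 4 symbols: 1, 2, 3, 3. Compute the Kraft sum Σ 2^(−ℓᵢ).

1

With common denominator 2^3 = 8: Σ 2^(−ℓᵢ) = 4/8 + 2/8 + 1/8 + 1/8 = 8/8 = 1.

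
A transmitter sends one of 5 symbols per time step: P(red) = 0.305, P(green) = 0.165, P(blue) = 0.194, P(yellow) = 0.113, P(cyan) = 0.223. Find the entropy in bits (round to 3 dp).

2.249 bits

H = −Σ pᵢ log₂ pᵢ.
−0.305·log₂(0.305) = 0.5225
−0.165·log₂(0.165) = 0.4289
−0.194·log₂(0.194) = 0.4590
−0.113·log₂(0.113) = 0.3555
−0.223·log₂(0.223) = 0.4828
Sum ≈ 2.2486 → 2.249 bits.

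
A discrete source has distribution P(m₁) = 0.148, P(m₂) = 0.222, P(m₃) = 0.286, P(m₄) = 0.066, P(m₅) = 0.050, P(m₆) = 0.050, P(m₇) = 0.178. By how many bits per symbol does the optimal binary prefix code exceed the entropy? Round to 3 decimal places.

Entropy H = −Σ p log₂ p ≈ 2.5407 bits.
Huffman merges: 1/20+1/20→1/10; 33/500+1/10→83/500; 37/250+83/500→157/500; 89/500+111/500→2/5; 143/500+157/500→3/5; 2/5+3/5→1. L = 129/50 ≈ 2.5800.
L − H = 2.5800 − 2.5407 = 0.039 bits.

0.039 bits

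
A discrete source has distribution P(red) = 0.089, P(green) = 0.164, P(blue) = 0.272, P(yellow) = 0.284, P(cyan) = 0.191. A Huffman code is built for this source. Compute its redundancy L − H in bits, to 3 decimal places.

0.032 bits

Entropy H = −Σ p log₂ p ≈ 2.2212 bits.
Huffman merges: 89/1000+41/250→253/1000; 191/1000+253/1000→111/250; 34/125+71/250→139/250; 111/250+139/250→1. L = 2253/1000 ≈ 2.2530.
L − H = 2.2530 − 2.2212 = 0.032 bits.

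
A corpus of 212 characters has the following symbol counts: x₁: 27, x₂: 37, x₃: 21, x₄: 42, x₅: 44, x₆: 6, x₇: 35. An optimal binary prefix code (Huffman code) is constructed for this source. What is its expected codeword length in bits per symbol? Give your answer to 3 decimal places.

2.722 bits/symbol

Probabilities are the counts divided by 212.
Repeatedly combine the two least-probable nodes; the expected code length is the sum of the merged weights.
merge 3/106 + 21/212 → 27/212
merge 27/212 + 27/212 → 27/106
merge 35/212 + 37/212 → 18/53
merge 21/106 + 11/53 → 43/106
merge 27/106 + 18/53 → 63/106
merge 43/106 + 63/106 → 1
L = 27/212 + 27/106 + 18/53 + 43/106 + 63/106 + 1 = 577/212 ≈ 2.722 bits/symbol.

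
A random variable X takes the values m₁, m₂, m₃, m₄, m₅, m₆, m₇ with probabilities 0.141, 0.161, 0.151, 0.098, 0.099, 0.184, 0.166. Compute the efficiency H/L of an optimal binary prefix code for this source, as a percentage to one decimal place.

Entropy H = −Σ p log₂ p ≈ 2.7727 bits.
Huffman merges: 49/500+99/1000→197/1000; 141/1000+151/1000→73/250; 161/1000+83/500→327/1000; 23/125+197/1000→381/1000; 73/250+327/1000→619/1000; 381/1000+619/1000→1. L = 352/125 ≈ 2.8160.
Efficiency = H/L = 2.7727/2.8160 = 98.5%.

98.5%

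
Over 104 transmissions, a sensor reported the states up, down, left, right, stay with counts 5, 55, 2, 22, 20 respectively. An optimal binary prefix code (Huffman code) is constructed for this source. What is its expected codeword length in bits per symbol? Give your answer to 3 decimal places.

Probabilities are the counts divided by 104.
Repeatedly combine the two least-probable nodes; the expected code length is the sum of the merged weights.
merge 1/52 + 5/104 → 7/104
merge 7/104 + 5/26 → 27/104
merge 11/52 + 27/104 → 49/104
merge 49/104 + 55/104 → 1
L = 7/104 + 27/104 + 49/104 + 1 = 187/104 ≈ 1.798 bits/symbol.

1.798 bits/symbol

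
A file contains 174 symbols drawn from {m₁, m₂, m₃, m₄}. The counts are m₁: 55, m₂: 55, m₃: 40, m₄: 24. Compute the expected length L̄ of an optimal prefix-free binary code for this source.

Probabilities are the counts divided by 174.
Repeatedly combine the two least-probable nodes; the expected code length is the sum of the merged weights.
merge 4/29 + 20/87 → 32/87
merge 55/174 + 55/174 → 55/87
merge 32/87 + 55/87 → 1
L = 32/87 + 55/87 + 1 = 2 bits/symbol.

2 bits/symbol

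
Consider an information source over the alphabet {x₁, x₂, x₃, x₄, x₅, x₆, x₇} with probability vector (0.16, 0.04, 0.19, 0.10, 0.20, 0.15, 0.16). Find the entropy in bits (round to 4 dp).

H = −Σ pᵢ log₂ pᵢ.
−0.16·log₂(0.16) = 0.4230
−0.04·log₂(0.04) = 0.1858
−0.19·log₂(0.19) = 0.4552
−0.10·log₂(0.10) = 0.3322
−0.20·log₂(0.20) = 0.4644
−0.15·log₂(0.15) = 0.4105
−0.16·log₂(0.16) = 0.4230
Sum ≈ 2.6941 → 2.6941 bits.

2.6941 bits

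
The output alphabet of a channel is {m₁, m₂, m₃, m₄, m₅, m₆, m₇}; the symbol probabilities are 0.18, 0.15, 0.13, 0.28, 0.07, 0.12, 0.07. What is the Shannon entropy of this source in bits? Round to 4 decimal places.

H = −Σ pᵢ log₂ pᵢ.
−0.18·log₂(0.18) = 0.4453
−0.15·log₂(0.15) = 0.4105
−0.13·log₂(0.13) = 0.3826
−0.28·log₂(0.28) = 0.5142
−0.07·log₂(0.07) = 0.2686
−0.12·log₂(0.12) = 0.3671
−0.07·log₂(0.07) = 0.2686
Sum ≈ 2.6569 → 2.6569 bits.

2.6569 bits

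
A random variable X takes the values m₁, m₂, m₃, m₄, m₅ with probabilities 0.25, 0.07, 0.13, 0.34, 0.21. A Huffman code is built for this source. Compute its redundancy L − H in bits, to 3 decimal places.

Entropy H = −Σ p log₂ p ≈ 2.1532 bits.
Huffman merges: 7/100+13/100→1/5; 1/5+21/100→41/100; 1/4+17/50→59/100; 41/100+59/100→1. L = 11/5 ≈ 2.2000.
L − H = 2.2000 − 2.1532 = 0.047 bits.

0.047 bits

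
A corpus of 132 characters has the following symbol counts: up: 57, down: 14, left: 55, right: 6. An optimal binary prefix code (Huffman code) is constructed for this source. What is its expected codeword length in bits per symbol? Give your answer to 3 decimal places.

Probabilities are the counts divided by 132.
Repeatedly combine the two least-probable nodes; the expected code length is the sum of the merged weights.
merge 1/22 + 7/66 → 5/33
merge 5/33 + 5/12 → 25/44
merge 19/44 + 25/44 → 1
L = 5/33 + 25/44 + 1 = 227/132 ≈ 1.720 bits/symbol.

1.720 bits/symbol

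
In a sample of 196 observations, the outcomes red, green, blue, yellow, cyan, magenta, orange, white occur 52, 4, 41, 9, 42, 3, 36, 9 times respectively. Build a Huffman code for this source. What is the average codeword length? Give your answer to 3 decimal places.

Probabilities are the counts divided by 196.
Repeatedly combine the two least-probable nodes; the expected code length is the sum of the merged weights.
merge 3/196 + 1/49 → 1/28
merge 1/28 + 9/196 → 4/49
merge 9/196 + 4/49 → 25/196
merge 25/196 + 9/49 → 61/196
merge 41/196 + 3/14 → 83/196
merge 13/49 + 61/196 → 113/196
merge 83/196 + 113/196 → 1
L = 1/28 + 4/49 + 25/196 + 61/196 + 83/196 + 113/196 + 1 = 501/196 ≈ 2.556 bits/symbol.

2.556 bits/symbol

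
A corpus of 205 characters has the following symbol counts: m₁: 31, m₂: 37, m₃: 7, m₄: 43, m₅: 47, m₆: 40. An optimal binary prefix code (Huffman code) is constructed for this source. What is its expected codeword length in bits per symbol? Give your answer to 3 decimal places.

Probabilities are the counts divided by 205.
Repeatedly combine the two least-probable nodes; the expected code length is the sum of the merged weights.
merge 7/205 + 31/205 → 38/205
merge 37/205 + 38/205 → 15/41
merge 8/41 + 43/205 → 83/205
merge 47/205 + 15/41 → 122/205
merge 83/205 + 122/205 → 1
L = 38/205 + 15/41 + 83/205 + 122/205 + 1 = 523/205 ≈ 2.551 bits/symbol.

2.551 bits/symbol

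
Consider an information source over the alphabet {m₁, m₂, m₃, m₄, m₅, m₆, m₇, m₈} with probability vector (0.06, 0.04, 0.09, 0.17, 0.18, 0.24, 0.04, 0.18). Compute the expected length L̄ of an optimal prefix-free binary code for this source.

2.8 bits/symbol

Repeatedly combine the two least-probable nodes; the expected code length is the sum of the merged weights.
merge 1/25 + 1/25 → 2/25
merge 3/50 + 2/25 → 7/50
merge 9/100 + 7/50 → 23/100
merge 17/100 + 9/50 → 7/20
merge 9/50 + 23/100 → 41/100
merge 6/25 + 7/20 → 59/100
merge 41/100 + 59/100 → 1
L = 2/25 + 7/50 + 23/100 + 7/20 + 41/100 + 59/100 + 1 = 14/5 = 2.8 bits/symbol.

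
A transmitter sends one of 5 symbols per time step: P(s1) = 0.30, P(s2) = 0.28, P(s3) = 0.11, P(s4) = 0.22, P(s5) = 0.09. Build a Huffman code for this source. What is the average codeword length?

Repeatedly combine the two least-probable nodes; the expected code length is the sum of the merged weights.
merge 9/100 + 11/100 → 1/5
merge 1/5 + 11/50 → 21/50
merge 7/25 + 3/10 → 29/50
merge 21/50 + 29/50 → 1
L = 1/5 + 21/50 + 29/50 + 1 = 11/5 = 2.2 bits/symbol.

2.2 bits/symbol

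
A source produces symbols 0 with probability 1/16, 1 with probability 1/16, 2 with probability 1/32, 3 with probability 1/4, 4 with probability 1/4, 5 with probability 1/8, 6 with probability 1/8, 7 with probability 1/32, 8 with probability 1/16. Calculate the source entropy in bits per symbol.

2.8125 bits

Each probability is a power of 1/2, so log₂(1/p) is an integer.
H = Σ p·log₂(1/p) = 1/16·4 + 1/16·4 + 1/32·5 + 1/4·2 + 1/4·2 + 1/8·3 + 1/8·3 + 1/32·5 + 1/16·4 = 2.8125 bits.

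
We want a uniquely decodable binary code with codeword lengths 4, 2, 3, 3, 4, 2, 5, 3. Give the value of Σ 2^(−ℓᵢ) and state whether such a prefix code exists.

1.03125; no

With common denominator 2^5 = 32: Σ 2^(−ℓᵢ) = 2/32 + 8/32 + 4/32 + 4/32 + 2/32 + 8/32 + 1/32 + 4/32 = 33/32 = 1.03125.
Kraft's inequality requires Σ ≤ 1; here Σ = 1.03125 > 1, so no such prefix code exists.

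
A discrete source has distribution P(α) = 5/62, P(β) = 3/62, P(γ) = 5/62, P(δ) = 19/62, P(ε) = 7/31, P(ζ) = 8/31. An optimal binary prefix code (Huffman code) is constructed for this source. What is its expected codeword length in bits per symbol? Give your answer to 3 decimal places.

Repeatedly combine the two least-probable nodes; the expected code length is the sum of the merged weights.
merge 3/62 + 5/62 → 4/31
merge 5/62 + 4/31 → 13/62
merge 13/62 + 7/31 → 27/62
merge 8/31 + 19/62 → 35/62
merge 27/62 + 35/62 → 1
L = 4/31 + 13/62 + 27/62 + 35/62 + 1 = 145/62 ≈ 2.339 bits/symbol.

2.339 bits/symbol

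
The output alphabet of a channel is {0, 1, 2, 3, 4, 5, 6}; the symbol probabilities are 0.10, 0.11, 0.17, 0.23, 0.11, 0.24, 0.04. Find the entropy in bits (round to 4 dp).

2.6349 bits

H = −Σ pᵢ log₂ pᵢ.
−0.10·log₂(0.10) = 0.3322
−0.11·log₂(0.11) = 0.3503
−0.17·log₂(0.17) = 0.4346
−0.23·log₂(0.23) = 0.4877
−0.11·log₂(0.11) = 0.3503
−0.24·log₂(0.24) = 0.4941
−0.04·log₂(0.04) = 0.1858
Sum ≈ 2.6349 → 2.6349 bits.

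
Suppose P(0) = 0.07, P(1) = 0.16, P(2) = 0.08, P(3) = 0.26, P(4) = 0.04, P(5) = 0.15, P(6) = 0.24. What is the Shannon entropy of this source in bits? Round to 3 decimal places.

H = −Σ pᵢ log₂ pᵢ.
−0.07·log₂(0.07) = 0.2686
−0.16·log₂(0.16) = 0.4230
−0.08·log₂(0.08) = 0.2915
−0.26·log₂(0.26) = 0.5053
−0.04·log₂(0.04) = 0.1858
−0.15·log₂(0.15) = 0.4105
−0.24·log₂(0.24) = 0.4941
Sum ≈ 2.5788 → 2.579 bits.

2.579 bits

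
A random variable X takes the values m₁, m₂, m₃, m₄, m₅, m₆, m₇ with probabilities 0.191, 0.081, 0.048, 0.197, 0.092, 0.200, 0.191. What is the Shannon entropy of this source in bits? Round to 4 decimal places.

H = −Σ pᵢ log₂ pᵢ.
−0.191·log₂(0.191) = 0.4562
−0.081·log₂(0.081) = 0.2937
−0.048·log₂(0.048) = 0.2103
−0.197·log₂(0.197) = 0.4617
−0.092·log₂(0.092) = 0.3167
−0.200·log₂(0.200) = 0.4644
−0.191·log₂(0.191) = 0.4562
Sum ≈ 2.6591 → 2.6591 bits.

2.6591 bits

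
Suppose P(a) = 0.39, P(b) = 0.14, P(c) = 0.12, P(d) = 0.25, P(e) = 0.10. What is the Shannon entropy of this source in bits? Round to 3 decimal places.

H = −Σ pᵢ log₂ pᵢ.
−0.39·log₂(0.39) = 0.5298
−0.14·log₂(0.14) = 0.3971
−0.12·log₂(0.12) = 0.3671
−0.25·log₂(0.25) = 0.5000
−0.10·log₂(0.10) = 0.3322
Sum ≈ 2.1262 → 2.126 bits.

2.126 bits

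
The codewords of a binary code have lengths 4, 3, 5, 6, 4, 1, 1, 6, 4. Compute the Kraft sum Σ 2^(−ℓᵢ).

With common denominator 2^6 = 64: Σ 2^(−ℓᵢ) = 4/64 + 8/64 + 2/64 + 1/64 + 4/64 + 32/64 + 32/64 + 1/64 + 4/64 = 88/64 = 1.375.

1.375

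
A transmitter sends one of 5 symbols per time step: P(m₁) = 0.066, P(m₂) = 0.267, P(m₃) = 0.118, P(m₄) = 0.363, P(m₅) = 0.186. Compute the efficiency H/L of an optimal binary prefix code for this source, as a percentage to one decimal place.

Entropy H = −Σ p log₂ p ≈ 2.1133 bits.
Huffman merges: 33/500+59/500→23/125; 23/125+93/500→37/100; 267/1000+363/1000→63/100; 37/100+63/100→1. L = 273/125 ≈ 2.1840.
Efficiency = H/L = 2.1133/2.1840 = 96.8%.

96.8%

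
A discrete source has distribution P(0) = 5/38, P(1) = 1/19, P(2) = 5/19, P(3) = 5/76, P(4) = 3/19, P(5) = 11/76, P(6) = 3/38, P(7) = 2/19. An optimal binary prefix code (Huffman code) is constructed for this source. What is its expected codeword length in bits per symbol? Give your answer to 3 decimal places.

Repeatedly combine the two least-probable nodes; the expected code length is the sum of the merged weights.
merge 1/19 + 5/76 → 9/76
merge 3/38 + 2/19 → 7/38
merge 9/76 + 5/38 → 1/4
merge 11/76 + 3/19 → 23/76
merge 7/38 + 1/4 → 33/76
merge 5/19 + 23/76 → 43/76
merge 33/76 + 43/76 → 1
L = 9/76 + 7/38 + 1/4 + 23/76 + 33/76 + 43/76 + 1 = 217/76 ≈ 2.855 bits/symbol.

2.855 bits/symbol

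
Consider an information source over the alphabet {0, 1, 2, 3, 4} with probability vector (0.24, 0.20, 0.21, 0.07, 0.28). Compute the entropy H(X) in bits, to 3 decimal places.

H = −Σ pᵢ log₂ pᵢ.
−0.24·log₂(0.24) = 0.4941
−0.20·log₂(0.20) = 0.4644
−0.21·log₂(0.21) = 0.4728
−0.07·log₂(0.07) = 0.2686
−0.28·log₂(0.28) = 0.5142
Sum ≈ 2.2141 → 2.214 bits.

2.214 bits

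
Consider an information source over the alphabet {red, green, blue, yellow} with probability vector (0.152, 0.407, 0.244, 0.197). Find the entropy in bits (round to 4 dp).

H = −Σ pᵢ log₂ pᵢ.
−0.152·log₂(0.152) = 0.4131
−0.407·log₂(0.407) = 0.5278
−0.244·log₂(0.244) = 0.4966
−0.197·log₂(0.197) = 0.4617
Sum ≈ 1.8992 → 1.8992 bits.

1.8992 bits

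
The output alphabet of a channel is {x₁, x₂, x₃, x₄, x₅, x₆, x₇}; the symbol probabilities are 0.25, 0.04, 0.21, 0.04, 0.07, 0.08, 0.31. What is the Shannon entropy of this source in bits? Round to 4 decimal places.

H = −Σ pᵢ log₂ pᵢ.
−0.25·log₂(0.25) = 0.5000
−0.04·log₂(0.04) = 0.1858
−0.21·log₂(0.21) = 0.4728
−0.04·log₂(0.04) = 0.1858
−0.07·log₂(0.07) = 0.2686
−0.08·log₂(0.08) = 0.2915
−0.31·log₂(0.31) = 0.5238
Sum ≈ 2.4282 → 2.4282 bits.

2.4282 bits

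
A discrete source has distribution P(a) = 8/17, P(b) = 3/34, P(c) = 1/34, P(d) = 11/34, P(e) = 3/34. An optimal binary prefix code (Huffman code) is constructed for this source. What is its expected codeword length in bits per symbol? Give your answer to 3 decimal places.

Repeatedly combine the two least-probable nodes; the expected code length is the sum of the merged weights.
merge 1/34 + 3/34 → 2/17
merge 3/34 + 2/17 → 7/34
merge 7/34 + 11/34 → 9/17
merge 8/17 + 9/17 → 1
L = 2/17 + 7/34 + 9/17 + 1 = 63/34 ≈ 1.853 bits/symbol.

1.853 bits/symbol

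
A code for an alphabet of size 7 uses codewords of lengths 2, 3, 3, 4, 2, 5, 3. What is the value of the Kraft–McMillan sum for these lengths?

0.96875

With common denominator 2^5 = 32: Σ 2^(−ℓᵢ) = 8/32 + 4/32 + 4/32 + 2/32 + 8/32 + 1/32 + 4/32 = 31/32 = 0.96875.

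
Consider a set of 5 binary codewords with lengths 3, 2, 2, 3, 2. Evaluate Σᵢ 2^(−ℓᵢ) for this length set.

1

With common denominator 2^3 = 8: Σ 2^(−ℓᵢ) = 1/8 + 2/8 + 2/8 + 1/8 + 2/8 = 8/8 = 1.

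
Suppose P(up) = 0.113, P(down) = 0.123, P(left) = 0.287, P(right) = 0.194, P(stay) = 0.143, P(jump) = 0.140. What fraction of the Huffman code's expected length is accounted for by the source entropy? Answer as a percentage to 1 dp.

99.3%

Entropy H = −Σ p log₂ p ≈ 2.5015 bits.
Huffman merges: 113/1000+123/1000→59/250; 7/50+143/1000→283/1000; 97/500+59/250→43/100; 283/1000+287/1000→57/100; 43/100+57/100→1. L = 2519/1000 ≈ 2.5190.
Efficiency = H/L = 2.5015/2.5190 = 99.3%.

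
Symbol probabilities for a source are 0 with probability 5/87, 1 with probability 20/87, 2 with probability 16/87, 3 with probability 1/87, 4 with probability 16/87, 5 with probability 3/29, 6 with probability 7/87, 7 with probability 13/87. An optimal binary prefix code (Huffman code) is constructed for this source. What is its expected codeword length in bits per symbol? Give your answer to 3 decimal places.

Repeatedly combine the two least-probable nodes; the expected code length is the sum of the merged weights.
merge 1/87 + 5/87 → 2/29
merge 2/29 + 7/87 → 13/87
merge 3/29 + 13/87 → 22/87
merge 13/87 + 16/87 → 1/3
merge 16/87 + 20/87 → 12/29
merge 22/87 + 1/3 → 17/29
merge 12/29 + 17/29 → 1
L = 2/29 + 13/87 + 22/87 + 1/3 + 12/29 + 17/29 + 1 = 244/87 ≈ 2.805 bits/symbol.

2.805 bits/symbol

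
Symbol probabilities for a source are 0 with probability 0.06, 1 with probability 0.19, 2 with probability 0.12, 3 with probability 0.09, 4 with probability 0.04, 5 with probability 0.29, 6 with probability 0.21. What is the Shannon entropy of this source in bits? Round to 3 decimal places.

H = −Σ pᵢ log₂ pᵢ.
−0.06·log₂(0.06) = 0.2435
−0.19·log₂(0.19) = 0.4552
−0.12·log₂(0.12) = 0.3671
−0.09·log₂(0.09) = 0.3127
−0.04·log₂(0.04) = 0.1858
−0.29·log₂(0.29) = 0.5179
−0.21·log₂(0.21) = 0.4728
Sum ≈ 2.5550 → 2.555 bits.

2.555 bits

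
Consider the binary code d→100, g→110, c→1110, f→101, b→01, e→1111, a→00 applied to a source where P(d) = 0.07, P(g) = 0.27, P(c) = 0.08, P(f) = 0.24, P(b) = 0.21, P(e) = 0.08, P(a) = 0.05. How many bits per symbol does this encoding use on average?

2.9 bits/symbol

L̄ = Σ pᵢ·ℓᵢ = 0.07·3 + 0.27·3 + 0.08·4 + 0.24·3 + 0.21·2 + 0.08·4 + 0.05·2 = 2.9 bits/symbol.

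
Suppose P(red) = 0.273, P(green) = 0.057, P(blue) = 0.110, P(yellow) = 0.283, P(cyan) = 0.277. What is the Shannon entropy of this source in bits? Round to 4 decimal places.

2.1256 bits

H = −Σ pᵢ log₂ pᵢ.
−0.273·log₂(0.273) = 0.5113
−0.057·log₂(0.057) = 0.2356
−0.110·log₂(0.110) = 0.3503
−0.283·log₂(0.283) = 0.5154
−0.277·log₂(0.277) = 0.5130
Sum ≈ 2.1256 → 2.1256 bits.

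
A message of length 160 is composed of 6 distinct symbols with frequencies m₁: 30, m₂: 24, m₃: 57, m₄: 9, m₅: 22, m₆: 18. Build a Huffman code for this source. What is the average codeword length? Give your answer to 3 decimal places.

2.456 bits/symbol

Probabilities are the counts divided by 160.
Repeatedly combine the two least-probable nodes; the expected code length is the sum of the merged weights.
merge 9/160 + 9/80 → 27/160
merge 11/80 + 3/20 → 23/80
merge 27/160 + 3/16 → 57/160
merge 23/80 + 57/160 → 103/160
merge 57/160 + 103/160 → 1
L = 27/160 + 23/80 + 57/160 + 103/160 + 1 = 393/160 ≈ 2.456 bits/symbol.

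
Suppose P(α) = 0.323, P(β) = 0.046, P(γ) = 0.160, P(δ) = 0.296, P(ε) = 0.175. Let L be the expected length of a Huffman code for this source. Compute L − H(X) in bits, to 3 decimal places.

0.092 bits

Entropy H = −Σ p log₂ p ≈ 2.1139 bits.
Huffman merges: 23/500+4/25→103/500; 7/40+103/500→381/1000; 37/125+323/1000→619/1000; 381/1000+619/1000→1. L = 1103/500 ≈ 2.2060.
L − H = 2.2060 − 2.1139 = 0.092 bits.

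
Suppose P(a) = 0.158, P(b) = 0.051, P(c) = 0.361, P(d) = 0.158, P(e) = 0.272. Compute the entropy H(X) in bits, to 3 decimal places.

H = −Σ pᵢ log₂ pᵢ.
−0.158·log₂(0.158) = 0.4206
−0.051·log₂(0.051) = 0.2190
−0.361·log₂(0.361) = 0.5306
−0.158·log₂(0.158) = 0.4206
−0.272·log₂(0.272) = 0.5109
Sum ≈ 2.1017 → 2.102 bits.

2.102 bits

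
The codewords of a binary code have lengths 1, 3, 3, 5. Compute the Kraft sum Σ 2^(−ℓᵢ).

With common denominator 2^5 = 32: Σ 2^(−ℓᵢ) = 16/32 + 4/32 + 4/32 + 1/32 = 25/32 = 0.78125.

0.78125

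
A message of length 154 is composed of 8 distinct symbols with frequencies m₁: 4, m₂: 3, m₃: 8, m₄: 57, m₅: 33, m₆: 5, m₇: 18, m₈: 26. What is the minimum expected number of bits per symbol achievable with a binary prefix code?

2.5 bits/symbol

Probabilities are the counts divided by 154.
Repeatedly combine the two least-probable nodes; the expected code length is the sum of the merged weights.
merge 3/154 + 2/77 → 1/22
merge 5/154 + 1/22 → 6/77
merge 4/77 + 6/77 → 10/77
merge 9/77 + 10/77 → 19/77
merge 13/77 + 3/14 → 59/154
merge 19/77 + 57/154 → 95/154
merge 59/154 + 95/154 → 1
L = 1/22 + 6/77 + 10/77 + 19/77 + 59/154 + 95/154 + 1 = 5/2 = 2.5 bits/symbol.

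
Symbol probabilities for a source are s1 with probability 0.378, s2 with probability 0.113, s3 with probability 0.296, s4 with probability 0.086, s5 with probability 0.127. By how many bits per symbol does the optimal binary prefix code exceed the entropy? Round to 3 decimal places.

Entropy H = −Σ p log₂ p ≈ 2.0884 bits.
Huffman merges: 43/500+113/1000→199/1000; 127/1000+199/1000→163/500; 37/125+163/500→311/500; 189/500+311/500→1. L = 2147/1000 ≈ 2.1470.
L − H = 2.1470 − 2.0884 = 0.059 bits.

0.059 bits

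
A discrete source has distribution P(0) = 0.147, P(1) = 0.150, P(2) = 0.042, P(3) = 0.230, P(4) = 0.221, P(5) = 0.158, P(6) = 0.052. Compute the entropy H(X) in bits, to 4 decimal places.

H = −Σ pᵢ log₂ pᵢ.
−0.147·log₂(0.147) = 0.4066
−0.150·log₂(0.150) = 0.4105
−0.042·log₂(0.042) = 0.1921
−0.230·log₂(0.230) = 0.4877
−0.221·log₂(0.221) = 0.4813
−0.158·log₂(0.158) = 0.4206
−0.052·log₂(0.052) = 0.2218
Sum ≈ 2.6206 → 2.6206 bits.

2.6206 bits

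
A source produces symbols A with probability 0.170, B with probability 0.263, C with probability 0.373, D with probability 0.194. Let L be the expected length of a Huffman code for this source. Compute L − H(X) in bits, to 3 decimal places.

0.060 bits

Entropy H = −Σ p log₂ p ≈ 1.9310 bits.
Huffman merges: 17/100+97/500→91/250; 263/1000+91/250→627/1000; 373/1000+627/1000→1. L = 1991/1000 ≈ 1.9910.
L − H = 1.9910 − 1.9310 = 0.060 bits.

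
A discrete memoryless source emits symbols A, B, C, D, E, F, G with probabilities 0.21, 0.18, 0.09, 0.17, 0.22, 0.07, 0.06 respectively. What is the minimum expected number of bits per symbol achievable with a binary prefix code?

2.7 bits/symbol

Repeatedly combine the two least-probable nodes; the expected code length is the sum of the merged weights.
merge 3/50 + 7/100 → 13/100
merge 9/100 + 13/100 → 11/50
merge 17/100 + 9/50 → 7/20
merge 21/100 + 11/50 → 43/100
merge 11/50 + 7/20 → 57/100
merge 43/100 + 57/100 → 1
L = 13/100 + 11/50 + 7/20 + 43/100 + 57/100 + 1 = 27/10 = 2.7 bits/symbol.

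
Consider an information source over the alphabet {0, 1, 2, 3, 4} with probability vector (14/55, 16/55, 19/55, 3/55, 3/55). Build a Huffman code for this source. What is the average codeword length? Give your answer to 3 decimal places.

Repeatedly combine the two least-probable nodes; the expected code length is the sum of the merged weights.
merge 3/55 + 3/55 → 6/55
merge 6/55 + 14/55 → 4/11
merge 16/55 + 19/55 → 7/11
merge 4/11 + 7/11 → 1
L = 6/55 + 4/11 + 7/11 + 1 = 116/55 ≈ 2.109 bits/symbol.

2.109 bits/symbol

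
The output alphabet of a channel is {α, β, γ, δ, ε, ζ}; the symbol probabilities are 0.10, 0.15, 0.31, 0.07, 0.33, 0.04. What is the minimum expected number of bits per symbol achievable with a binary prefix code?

Repeatedly combine the two least-probable nodes; the expected code length is the sum of the merged weights.
merge 1/25 + 7/100 → 11/100
merge 1/10 + 11/100 → 21/100
merge 3/20 + 21/100 → 9/25
merge 31/100 + 33/100 → 16/25
merge 9/25 + 16/25 → 1
L = 11/100 + 21/100 + 9/25 + 16/25 + 1 = 58/25 = 2.32 bits/symbol.

2.32 bits/symbol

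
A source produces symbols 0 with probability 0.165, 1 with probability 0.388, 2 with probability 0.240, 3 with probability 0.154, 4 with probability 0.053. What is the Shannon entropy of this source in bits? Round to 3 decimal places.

H = −Σ pᵢ log₂ pᵢ.
−0.165·log₂(0.165) = 0.4289
−0.388·log₂(0.388) = 0.5300
−0.240·log₂(0.240) = 0.4941
−0.154·log₂(0.154) = 0.4156
−0.053·log₂(0.053) = 0.2246
Sum ≈ 2.0933 → 2.093 bits.

2.093 bits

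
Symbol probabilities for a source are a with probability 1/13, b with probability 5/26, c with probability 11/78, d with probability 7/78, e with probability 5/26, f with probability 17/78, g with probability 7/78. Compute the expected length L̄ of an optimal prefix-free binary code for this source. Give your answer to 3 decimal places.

2.756 bits/symbol

Repeatedly combine the two least-probable nodes; the expected code length is the sum of the merged weights.
merge 1/13 + 7/78 → 1/6
merge 7/78 + 11/78 → 3/13
merge 1/6 + 5/26 → 14/39
merge 5/26 + 17/78 → 16/39
merge 3/13 + 14/39 → 23/39
merge 16/39 + 23/39 → 1
L = 1/6 + 3/13 + 14/39 + 16/39 + 23/39 + 1 = 215/78 ≈ 2.756 bits/symbol.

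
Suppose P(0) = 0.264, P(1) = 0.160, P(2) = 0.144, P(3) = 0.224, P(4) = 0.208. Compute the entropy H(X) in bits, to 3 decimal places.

2.288 bits

H = −Σ pᵢ log₂ pᵢ.
−0.264·log₂(0.264) = 0.5072
−0.160·log₂(0.160) = 0.4230
−0.144·log₂(0.144) = 0.4026
−0.224·log₂(0.224) = 0.4835
−0.208·log₂(0.208) = 0.4712
Sum ≈ 2.2875 → 2.288 bits.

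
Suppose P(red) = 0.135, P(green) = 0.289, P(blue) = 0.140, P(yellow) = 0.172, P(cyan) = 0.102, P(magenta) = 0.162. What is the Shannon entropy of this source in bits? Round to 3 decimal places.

H = −Σ pᵢ log₂ pᵢ.
−0.135·log₂(0.135) = 0.3900
−0.289·log₂(0.289) = 0.5176
−0.140·log₂(0.140) = 0.3971
−0.172·log₂(0.172) = 0.4368
−0.102·log₂(0.102) = 0.3359
−0.162·log₂(0.162) = 0.4254
Sum ≈ 2.5028 → 2.503 bits.

2.503 bits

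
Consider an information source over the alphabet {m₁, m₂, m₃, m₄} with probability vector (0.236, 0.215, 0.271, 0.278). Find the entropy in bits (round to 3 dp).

H = −Σ pᵢ log₂ pᵢ.
−0.236·log₂(0.236) = 0.4916
−0.215·log₂(0.215) = 0.4768
−0.271·log₂(0.271) = 0.5105
−0.278·log₂(0.278) = 0.5134
Sum ≈ 1.9923 → 1.992 bits.

1.992 bits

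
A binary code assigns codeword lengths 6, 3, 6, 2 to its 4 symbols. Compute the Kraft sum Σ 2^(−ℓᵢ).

0.40625

With common denominator 2^6 = 64: Σ 2^(−ℓᵢ) = 1/64 + 8/64 + 1/64 + 16/64 = 26/64 = 0.40625.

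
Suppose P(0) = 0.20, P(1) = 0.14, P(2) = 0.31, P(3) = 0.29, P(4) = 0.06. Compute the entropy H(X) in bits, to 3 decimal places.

H = −Σ pᵢ log₂ pᵢ.
−0.20·log₂(0.20) = 0.4644
−0.14·log₂(0.14) = 0.3971
−0.31·log₂(0.31) = 0.5238
−0.29·log₂(0.29) = 0.5179
−0.06·log₂(0.06) = 0.2435
Sum ≈ 2.1467 → 2.147 bits.

2.147 bits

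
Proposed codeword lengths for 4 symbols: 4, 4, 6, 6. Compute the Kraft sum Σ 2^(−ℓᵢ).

With common denominator 2^6 = 64: Σ 2^(−ℓᵢ) = 4/64 + 4/64 + 1/64 + 1/64 = 10/64 = 0.15625.

0.15625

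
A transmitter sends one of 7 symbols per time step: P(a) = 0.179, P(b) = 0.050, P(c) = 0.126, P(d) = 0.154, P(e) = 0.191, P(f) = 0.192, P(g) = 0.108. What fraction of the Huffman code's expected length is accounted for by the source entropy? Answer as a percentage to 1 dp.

97.8%

Entropy H = −Σ p log₂ p ≈ 2.7126 bits.
Huffman merges: 1/20+27/250→79/500; 63/500+77/500→7/25; 79/500+179/1000→337/1000; 191/1000+24/125→383/1000; 7/25+337/1000→617/1000; 383/1000+617/1000→1. L = 111/40 ≈ 2.7750.
Efficiency = H/L = 2.7126/2.7750 = 97.8%.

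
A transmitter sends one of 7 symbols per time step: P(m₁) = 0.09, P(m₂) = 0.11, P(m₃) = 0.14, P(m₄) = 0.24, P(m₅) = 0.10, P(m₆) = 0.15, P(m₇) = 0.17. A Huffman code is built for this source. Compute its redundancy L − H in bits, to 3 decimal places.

0.028 bits

Entropy H = −Σ p log₂ p ≈ 2.7315 bits.
Huffman merges: 9/100+1/10→19/100; 11/100+7/50→1/4; 3/20+17/100→8/25; 19/100+6/25→43/100; 1/4+8/25→57/100; 43/100+57/100→1. L = 69/25 ≈ 2.7600.
L − H = 2.7600 − 2.7315 = 0.028 bits.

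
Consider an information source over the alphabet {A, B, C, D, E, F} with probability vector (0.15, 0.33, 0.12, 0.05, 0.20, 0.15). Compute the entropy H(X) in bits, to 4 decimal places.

2.3965 bits

H = −Σ pᵢ log₂ pᵢ.
−0.15·log₂(0.15) = 0.4105
−0.33·log₂(0.33) = 0.5278
−0.12·log₂(0.12) = 0.3671
−0.05·log₂(0.05) = 0.2161
−0.20·log₂(0.20) = 0.4644
−0.15·log₂(0.15) = 0.4105
Sum ≈ 2.3965 → 2.3965 bits.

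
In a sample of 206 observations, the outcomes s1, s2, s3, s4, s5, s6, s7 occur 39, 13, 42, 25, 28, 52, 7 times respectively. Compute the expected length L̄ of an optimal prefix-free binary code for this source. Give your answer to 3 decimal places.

Probabilities are the counts divided by 206.
Repeatedly combine the two least-probable nodes; the expected code length is the sum of the merged weights.
merge 7/206 + 13/206 → 10/103
merge 10/103 + 25/206 → 45/206
merge 14/103 + 39/206 → 67/206
merge 21/103 + 45/206 → 87/206
merge 26/103 + 67/206 → 119/206
merge 87/206 + 119/206 → 1
L = 10/103 + 45/206 + 67/206 + 87/206 + 119/206 + 1 = 272/103 ≈ 2.641 bits/symbol.

2.641 bits/symbol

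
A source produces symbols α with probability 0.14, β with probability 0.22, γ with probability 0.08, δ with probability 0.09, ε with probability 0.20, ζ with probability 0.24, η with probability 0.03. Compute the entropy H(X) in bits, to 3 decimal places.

H = −Σ pᵢ log₂ pᵢ.
−0.14·log₂(0.14) = 0.3971
−0.22·log₂(0.22) = 0.4806
−0.08·log₂(0.08) = 0.2915
−0.09·log₂(0.09) = 0.3127
−0.20·log₂(0.20) = 0.4644
−0.24·log₂(0.24) = 0.4941
−0.03·log₂(0.03) = 0.1518
Sum ≈ 2.5921 → 2.592 bits.

2.592 bits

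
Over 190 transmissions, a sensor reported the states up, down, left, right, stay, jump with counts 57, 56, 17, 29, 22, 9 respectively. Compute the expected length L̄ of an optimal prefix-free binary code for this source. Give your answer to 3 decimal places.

2.389 bits/symbol

Probabilities are the counts divided by 190.
Repeatedly combine the two least-probable nodes; the expected code length is the sum of the merged weights.
merge 9/190 + 17/190 → 13/95
merge 11/95 + 13/95 → 24/95
merge 29/190 + 24/95 → 77/190
merge 28/95 + 3/10 → 113/190
merge 77/190 + 113/190 → 1
L = 13/95 + 24/95 + 77/190 + 113/190 + 1 = 227/95 ≈ 2.389 bits/symbol.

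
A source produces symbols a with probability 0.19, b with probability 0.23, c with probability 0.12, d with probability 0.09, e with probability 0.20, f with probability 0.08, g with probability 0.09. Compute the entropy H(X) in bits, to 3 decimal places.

H = −Σ pᵢ log₂ pᵢ.
−0.19·log₂(0.19) = 0.4552
−0.23·log₂(0.23) = 0.4877
−0.12·log₂(0.12) = 0.3671
−0.09·log₂(0.09) = 0.3127
−0.20·log₂(0.20) = 0.4644
−0.08·log₂(0.08) = 0.2915
−0.09·log₂(0.09) = 0.3127
Sum ≈ 2.6912 → 2.691 bits.

2.691 bits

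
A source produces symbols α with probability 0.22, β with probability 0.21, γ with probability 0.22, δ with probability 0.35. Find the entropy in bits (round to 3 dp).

1.964 bits

H = −Σ pᵢ log₂ pᵢ.
−0.22·log₂(0.22) = 0.4806
−0.21·log₂(0.21) = 0.4728
−0.22·log₂(0.22) = 0.4806
−0.35·log₂(0.35) = 0.5301
Sum ≈ 1.9641 → 1.964 bits.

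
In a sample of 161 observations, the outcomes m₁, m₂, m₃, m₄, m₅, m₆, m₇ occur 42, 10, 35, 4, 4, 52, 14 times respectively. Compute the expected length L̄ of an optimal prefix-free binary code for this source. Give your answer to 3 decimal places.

Probabilities are the counts divided by 161.
Repeatedly combine the two least-probable nodes; the expected code length is the sum of the merged weights.
merge 4/161 + 4/161 → 8/161
merge 8/161 + 10/161 → 18/161
merge 2/23 + 18/161 → 32/161
merge 32/161 + 5/23 → 67/161
merge 6/23 + 52/161 → 94/161
merge 67/161 + 94/161 → 1
L = 8/161 + 18/161 + 32/161 + 67/161 + 94/161 + 1 = 380/161 ≈ 2.360 bits/symbol.

2.360 bits/symbol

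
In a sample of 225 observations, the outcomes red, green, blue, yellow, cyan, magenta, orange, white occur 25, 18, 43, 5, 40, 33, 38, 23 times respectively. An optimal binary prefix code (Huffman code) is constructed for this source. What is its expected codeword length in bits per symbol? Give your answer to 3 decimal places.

Probabilities are the counts divided by 225.
Repeatedly combine the two least-probable nodes; the expected code length is the sum of the merged weights.
merge 1/45 + 2/25 → 23/225
merge 23/225 + 23/225 → 46/225
merge 1/9 + 11/75 → 58/225
merge 38/225 + 8/45 → 26/75
merge 43/225 + 46/225 → 89/225
merge 58/225 + 26/75 → 136/225
merge 89/225 + 136/225 → 1
L = 23/225 + 46/225 + 58/225 + 26/75 + 89/225 + 136/225 + 1 = 131/45 ≈ 2.911 bits/symbol.

2.911 bits/symbol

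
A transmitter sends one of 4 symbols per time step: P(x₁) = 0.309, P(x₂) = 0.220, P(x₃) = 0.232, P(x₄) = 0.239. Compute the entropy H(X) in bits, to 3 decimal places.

H = −Σ pᵢ log₂ pᵢ.
−0.309·log₂(0.309) = 0.5235
−0.220·log₂(0.220) = 0.4806
−0.232·log₂(0.232) = 0.4890
−0.239·log₂(0.239) = 0.4935
Sum ≈ 1.9866 → 1.987 bits.

1.987 bits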